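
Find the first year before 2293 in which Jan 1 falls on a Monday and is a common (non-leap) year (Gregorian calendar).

Jan 1 advances by 2 weekdays after a leap year and by 1 after a common year.
2293: Jan 1 is Sunday.
2292: Friday (leap)
2291: Thursday
2290: Wednesday
2289: Tuesday
2288: Sunday (leap)
2287: Saturday
2286: Friday
2285: Thursday
2284: Tuesday (leap)
2283: Monday
2283 begins on a Monday and is a common year.

2283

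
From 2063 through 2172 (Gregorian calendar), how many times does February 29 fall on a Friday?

5

Leap years in 2063–2172: 27 of them.
Feb 29 weekday advances by 5 (mod 7) from one leap year to the next four years later (or differs when a century non-leap intervenes).
Leap-day weekdays: 2064:Fri✓ 2068:Wed 2072:Mon 2076:Sat 2080:Thu 2084:Tue 2088:Sun 2092:Fri✓ 2096:Wed 2104:Fri✓ 2108:Wed 2112:Mon 2116:Sat 2120:Thu 2124:Tue 2128:Sun 2132:Fri✓ 2136:Wed 2140:Mon 2144:Sat 2148:Thu 2152:Tue 2156:Sun 2160:Fri✓ 2164:Wed 2168:Mon 2172:Sat
Friday: 2064, 2092, 2104, 2132, 2160 → 5.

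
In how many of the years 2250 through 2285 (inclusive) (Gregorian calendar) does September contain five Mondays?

11

September has 30 days; it has five Mondays when Monday falls among the first (month-length − 28) days — i.e. when September 1 is one of Monday/Sunday.
September 1 by year: 2250:Sun✓ 2251:Mon✓ 2252:Wed 2253:Thu 2254:Fri 2255:Sat 2256:Mon✓ 2257:Tue 2258:Wed 2259:Thu 2260:Sat 2261:Sun✓ 2262:Mon✓ 2263:Tue 2264:Thu …(6 more)… 2271:Fri 2272:Sun✓ 2273:Mon✓ 2274:Tue 2275:Wed 2276:Fri 2277:Sat 2278:Sun✓ 2279:Mon✓ 2280:Wed 2281:Thu 2282:Fri 2283:Sat 2284:Mon✓ 2285:Tue
Years with five Mondays: 2250, 2251, 2256, 2261, 2262, 2267, 2272, 2273, 2278, 2279, 2284 → 11.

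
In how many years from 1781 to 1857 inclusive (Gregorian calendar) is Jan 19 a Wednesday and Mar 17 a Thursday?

Check each year's weekday for Jan 19 and Mar 17:
  1781: Fri/Sat  1782: Sat/Sun  1783: Sun/Mon  1784: Mon/Wed  1785: Wed/Thu ✓  1786: Thu/Fri  1787: Fri/Sat  1788: Sat/Mon  1789: Mon/Tue  1790: Tue/Wed  1791: Wed/Thu ✓  1792: Thu/Sat  1793: Sat/Sun  1794: Sun/Mon  …(49 more)…  1844: Fri/Sun  1845: Sun/Mon  1846: Mon/Tue  1847: Tue/Wed  1848: Wed/Fri  1849: Fri/Sat  1850: Sat/Sun  1851: Sun/Mon  1852: Mon/Wed  1853: Wed/Thu ✓  1854: Thu/Fri  1855: Fri/Sat  1856: Sat/Mon  1857: Mon/Tue
Both conditions hold in: 1785, 1791, 1803, 1814, 1825, 1831, 1842, 1853 — 8.

8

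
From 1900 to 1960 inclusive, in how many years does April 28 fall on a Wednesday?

Track April 28's weekday year by year (advancing +1, or +2 across a Feb 29):
  1900: Sat  1901: Sun (+1)  1902: Mon (+1)  1903: Tue (+1)  1904: Thu (+2)
  1905: Fri (+1)  1906: Sat (+1)  1907: Sun (+1)  1908: Tue (+2)  1909: Wed (+1) ✓
  1910: Thu (+1)  1911: Fri (+1)  1912: Sun (+2)  1913: Mon (+1)  … (33 more years) …
  1947: Mon (+1)  1948: Wed (+2) ✓  1949: Thu (+1)  1950: Fri (+1)  1951: Sat (+1)
  1952: Mon (+2)  1953: Tue (+1)  1954: Wed (+1) ✓  1955: Thu (+1)  1956: Sat (+2)
  1957: Sun (+1)  1958: Mon (+1)  1959: Tue (+1)  1960: Thu (+2)
Wednesday years: 1909, 1915, 1920, 1926, 1937, 1943, 1948, 1954 — 8 in total.

8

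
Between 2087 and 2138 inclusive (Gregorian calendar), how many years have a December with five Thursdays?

December has 31 days; it has five Thursdays when Thursday falls among the first (month-length − 28) days — i.e. when December 1 is one of Thursday/Wednesday/Tuesday.
December 1 by year: 2087:Mon 2088:Wed✓ 2089:Thu✓ 2090:Fri 2091:Sat 2092:Mon 2093:Tue✓ 2094:Wed✓ 2095:Thu✓ 2096:Sat 2097:Sun 2098:Mon 2099:Tue✓ 2100:Wed✓ 2101:Thu✓ …(22 more)… 2124:Fri 2125:Sat 2126:Sun 2127:Mon 2128:Wed✓ 2129:Thu✓ 2130:Fri 2131:Sat 2132:Mon 2133:Tue✓ 2134:Wed✓ 2135:Thu✓ 2136:Sat 2137:Sun 2138:Mon
Years with five Thursdays: 2088, 2089, 2093, 2094, 2095, 2099, 2100, 2101, 2105, 2106, 2107, 2111, 2112, 2116, 2117, 2118, 2122, 2123, 2128, 2129, 2133, 2134, 2135 → 23.

23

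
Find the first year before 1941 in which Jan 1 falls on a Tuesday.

1935

Jan 1 advances by 2 weekdays after a leap year and by 1 after a common year.
1941: Jan 1 is Wednesday.
1940: Monday (leap)
1939: Sunday
1938: Saturday
1937: Friday
1936: Wednesday (leap)
1935: Tuesday
1935 begins on a Tuesday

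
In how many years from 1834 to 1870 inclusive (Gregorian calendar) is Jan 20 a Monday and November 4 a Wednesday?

2

Check each year's weekday for Jan 20 and November 4:
  1834: Mon/Tue  1835: Tue/Wed  1836: Wed/Fri  1837: Fri/Sat  1838: Sat/Sun  1839: Sun/Mon  1840: Mon/Wed ✓  1841: Wed/Thu  1842: Thu/Fri  1843: Fri/Sat  1844: Sat/Mon  1845: Mon/Tue  1846: Tue/Wed  1847: Wed/Thu  …(9 more)…  1857: Tue/Wed  1858: Wed/Thu  1859: Thu/Fri  1860: Fri/Sun  1861: Sun/Mon  1862: Mon/Tue  1863: Tue/Wed  1864: Wed/Fri  1865: Fri/Sat  1866: Sat/Sun  1867: Sun/Mon  1868: Mon/Wed ✓  1869: Wed/Thu  1870: Thu/Fri
Both conditions hold in: 1840, 1868 — 2.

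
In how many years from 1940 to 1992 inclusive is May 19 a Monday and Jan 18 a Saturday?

Check each year's weekday for May 19 and Jan 18:
  1940: Sun/Thu  1941: Mon/Sat ✓  1942: Tue/Sun  1943: Wed/Mon  1944: Fri/Tue  1945: Sat/Thu  1946: Sun/Fri  1947: Mon/Sat ✓  1948: Wed/Sun  1949: Thu/Tue  1950: Fri/Wed  1951: Sat/Thu  1952: Mon/Fri  1953: Tue/Sun  …(25 more)…  1979: Sat/Thu  1980: Mon/Fri  1981: Tue/Sun  1982: Wed/Mon  1983: Thu/Tue  1984: Sat/Wed  1985: Sun/Fri  1986: Mon/Sat ✓  1987: Tue/Sun  1988: Thu/Mon  1989: Fri/Wed  1990: Sat/Thu  1991: Sun/Fri  1992: Tue/Sat
Both conditions hold in: 1941, 1947, 1958, 1969, 1975, 1986 — 6.

6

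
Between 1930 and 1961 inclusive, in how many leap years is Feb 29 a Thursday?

Leap years in 1930–1961: 8 of them.
Feb 29 weekday advances by 5 (mod 7) from one leap year to the next four years later (or differs when a century non-leap intervenes).
Leap-day weekdays: 1932:Mon 1936:Sat 1940:Thu✓ 1944:Tue 1948:Sun 1952:Fri 1956:Wed 1960:Mon
Thursday: 1940 → 1.

1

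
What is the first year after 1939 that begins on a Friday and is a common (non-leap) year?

Jan 1 advances by 2 weekdays after a leap year and by 1 after a common year.
1939: Jan 1 is Sunday.
1940: Monday (leap)
1941: Wednesday
1942: Thursday
1943: Friday
1943 begins on a Friday and is a common year.

1943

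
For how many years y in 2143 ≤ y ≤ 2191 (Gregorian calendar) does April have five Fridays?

15

April has 30 days; it has five Fridays when Friday falls among the first (month-length − 28) days — i.e. when April 1 is one of Friday/Thursday.
April 1 by year: 2143:Mon 2144:Wed 2145:Thu✓ 2146:Fri✓ 2147:Sat 2148:Mon 2149:Tue 2150:Wed 2151:Thu✓ 2152:Sat 2153:Sun 2154:Mon 2155:Tue 2156:Thu✓ 2157:Fri✓ …(19 more)… 2177:Tue 2178:Wed 2179:Thu✓ 2180:Sat 2181:Sun 2182:Mon 2183:Tue 2184:Thu✓ 2185:Fri✓ 2186:Sat 2187:Sun 2188:Tue 2189:Wed 2190:Thu✓ 2191:Fri✓
Years with five Fridays: 2145, 2146, 2151, 2156, 2157, 2162, 2163, 2168, 2173, 2174, 2179, 2184, 2185, 2190, 2191 → 15.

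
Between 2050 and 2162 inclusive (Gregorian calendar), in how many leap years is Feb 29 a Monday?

Leap years in 2050–2162: 27 of them.
Feb 29 weekday advances by 5 (mod 7) from one leap year to the next four years later (or differs when a century non-leap intervenes).
Leap-day weekdays: 2052:Thu 2056:Tue 2060:Sun 2064:Fri 2068:Wed 2072:Mon✓ 2076:Sat 2080:Thu 2084:Tue 2088:Sun 2092:Fri 2096:Wed 2104:Fri 2108:Wed 2112:Mon✓ 2116:Sat 2120:Thu 2124:Tue 2128:Sun 2132:Fri 2136:Wed 2140:Mon✓ 2144:Sat 2148:Thu 2152:Tue 2156:Sun 2160:Fri
Monday: 2072, 2112, 2140 → 3.

3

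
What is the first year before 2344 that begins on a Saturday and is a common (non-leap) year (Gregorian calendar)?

2338

Jan 1 advances by 2 weekdays after a leap year and by 1 after a common year.
2344: Jan 1 is Saturday (leap).
2343: Friday
2342: Thursday
2341: Wednesday
2340: Monday (leap)
2339: Sunday
2338: Saturday
2338 begins on a Saturday and is a common year.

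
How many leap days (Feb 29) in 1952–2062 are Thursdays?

4

Leap years in 1952–2062: 28 of them.
Feb 29 weekday advances by 5 (mod 7) from one leap year to the next four years later (or differs when a century non-leap intervenes).
Leap-day weekdays: 1952:Fri 1956:Wed 1960:Mon 1964:Sat 1968:Thu✓ 1972:Tue 1976:Sun 1980:Fri 1984:Wed 1988:Mon 1992:Sat 1996:Thu✓ 2000:Tue 2004:Sun 2008:Fri 2012:Wed 2016:Mon 2020:Sat 2024:Thu✓ 2028:Tue 2032:Sun 2036:Fri 2040:Wed 2044:Mon 2048:Sat 2052:Thu✓ 2056:Tue 2060:Sun
Thursday: 1968, 1996, 2024, 2052 → 4.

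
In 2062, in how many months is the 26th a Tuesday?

Check the 26th of each month of 2062: Jan 26: Thu, Feb 26: Sun, Mar 26: Sun, Apr 26: Wed, May 26: Fri, Jun 26: Mon, Jul 26: Wed, Aug 26: Sat, Sep 26: Tue, Oct 26: Thu, Nov 26: Sun, Dec 26: Tue.
Tuesday occurs in September, December — 2 months.

2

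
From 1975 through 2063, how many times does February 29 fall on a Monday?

Leap years in 1975–2063: 22 of them.
Feb 29 weekday advances by 5 (mod 7) from one leap year to the next four years later (or differs when a century non-leap intervenes).
Leap-day weekdays: 1976:Sun 1980:Fri 1984:Wed 1988:Mon✓ 1992:Sat 1996:Thu 2000:Tue 2004:Sun 2008:Fri 2012:Wed 2016:Mon✓ 2020:Sat 2024:Thu 2028:Tue 2032:Sun 2036:Fri 2040:Wed 2044:Mon✓ 2048:Sat 2052:Thu 2056:Tue 2060:Sun
Monday: 1988, 2016, 2044 → 3.

3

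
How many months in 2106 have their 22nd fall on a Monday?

3

Check the 22nd of each month of 2106: Jan 22: Fri, Feb 22: Mon, Mar 22: Mon, Apr 22: Thu, May 22: Sat, Jun 22: Tue, Jul 22: Thu, Aug 22: Sun, Sep 22: Wed, Oct 22: Fri, Nov 22: Mon, Dec 22: Wed.
Monday occurs in February, March, November — 3 months.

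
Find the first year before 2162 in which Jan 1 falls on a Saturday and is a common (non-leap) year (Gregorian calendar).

2157

Jan 1 advances by 2 weekdays after a leap year and by 1 after a common year.
2162: Jan 1 is Friday.
2161: Thursday
2160: Tuesday (leap)
2159: Monday
2158: Sunday
2157: Saturday
2157 begins on a Saturday and is a common year.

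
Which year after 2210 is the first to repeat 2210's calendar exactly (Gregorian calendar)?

Two years share a calendar iff Jan 1 falls on the same weekday and both are leap or both are common. 2210: Jan 1 is Monday, common year.
2211: Jan 1 Tuesday, common
2212: Jan 1 Wednesday, leap
2213: Jan 1 Friday, common
2214: Jan 1 Saturday, common
2215: Jan 1 Sunday, common
2216: Jan 1 Monday, leap
2217: Jan 1 Wednesday, common
2218: Jan 1 Thursday, common
2219: Jan 1 Friday, common
2220: Jan 1 Saturday, leap
2221: Jan 1 Monday, common
2221 matches on both conditions.

2221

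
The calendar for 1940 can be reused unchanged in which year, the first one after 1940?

Two years share a calendar iff Jan 1 falls on the same weekday and both are leap or both are common. 1940: Jan 1 is Monday, leap year.
1941: Jan 1 Wednesday, common
1942: Jan 1 Thursday, common
1943: Jan 1 Friday, common
1944: Jan 1 Saturday, leap
1945: Jan 1 Monday, common
1946: Jan 1 Tuesday, common
1947: Jan 1 Wednesday, common
1948: Jan 1 Thursday, leap
1949: Jan 1 Saturday, common
1950: Jan 1 Sunday, common
1951: Jan 1 Monday, common
1952: Jan 1 Tuesday, leap
1953: Jan 1 Thursday, common
1954: Jan 1 Friday, common
1955: Jan 1 Saturday, common
1956: Jan 1 Sunday, leap
1957: Jan 1 Tuesday, common
1958: Jan 1 Wednesday, common
1959: Jan 1 Thursday, common
1960: Jan 1 Friday, leap
1961: Jan 1 Sunday, common
1962: Jan 1 Monday, common
1963: Jan 1 Tuesday, common
1964: Jan 1 Wednesday, leap
1965: Jan 1 Friday, common
1966: Jan 1 Saturday, common
1967: Jan 1 Sunday, common
1968: Jan 1 Monday, leap
1968 matches on both conditions.

1968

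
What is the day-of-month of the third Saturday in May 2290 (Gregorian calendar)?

17

May 1, 2290 is a Thursday, so the first Saturday is the 3rd.
The third Saturday is 3 + 14 = 17.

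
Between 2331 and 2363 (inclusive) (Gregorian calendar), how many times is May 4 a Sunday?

Track May 4's weekday year by year (advancing +1, or +2 across a Feb 29):
  2331: Mon  2332: Wed (+2)  2333: Thu (+1)  2334: Fri (+1)  2335: Sat (+1)
  2336: Mon (+2)  2337: Tue (+1)  2338: Wed (+1)  2339: Thu (+1)  2340: Sat (+2)
  2341: Sun (+1) ✓  2342: Mon (+1)  2343: Tue (+1)  2344: Thu (+2)  … (5 more years) …
  2350: Thu (+1)  2351: Fri (+1)  2352: Sun (+2) ✓  2353: Mon (+1)  2354: Tue (+1)
  2355: Wed (+1)  2356: Fri (+2)  2357: Sat (+1)  2358: Sun (+1) ✓  2359: Mon (+1)
  2360: Wed (+2)  2361: Thu (+1)  2362: Fri (+1)  2363: Sat (+1)
Sunday years: 2341, 2347, 2352, 2358 — 4 in total.

4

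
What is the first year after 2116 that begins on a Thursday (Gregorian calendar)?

2122

Jan 1 advances by 2 weekdays after a leap year and by 1 after a common year.
2116: Jan 1 is Wednesday (leap).
2117: Friday
2118: Saturday
2119: Sunday
2120: Monday (leap)
2121: Wednesday
2122: Thursday
2122 begins on a Thursday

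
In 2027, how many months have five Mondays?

A month of length L has five Mondays iff its first Monday is on day ≤ L−28 (so day 1–3 in a 31-day month, 1–2 in a 30-day month, day 1 in a leap February).
Checking each month of 2027: Jan starts Fri (31d); Feb starts Mon (28d); Mar starts Mon (31d) ✓; Apr starts Thu (30d); May starts Sat (31d) ✓; Jun starts Tue (30d); Jul starts Thu (31d); Aug starts Sun (31d) ✓; Sep starts Wed (30d); Oct starts Fri (31d); Nov starts Mon (30d) ✓; Dec starts Wed (31d).
Five-Monday months: March, May, August, November → 4.

4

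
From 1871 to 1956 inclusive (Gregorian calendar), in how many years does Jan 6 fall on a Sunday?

Track Jan 6's weekday year by year (advancing +1, or +2 across a Feb 29):
  1871: Fri  1872: Sat (+1)  1873: Mon (+2)  1874: Tue (+1)  1875: Wed (+1)
  1876: Thu (+1)  1877: Sat (+2)  1878: Sun (+1) ✓  1879: Mon (+1)  1880: Tue (+1)
  1881: Thu (+2)  1882: Fri (+1)  1883: Sat (+1)  1884: Sun (+1) ✓  … (58 more years) …
  1943: Wed (+1)  1944: Thu (+1)  1945: Sat (+2)  1946: Sun (+1) ✓  1947: Mon (+1)
  1948: Tue (+1)  1949: Thu (+2)  1950: Fri (+1)  1951: Sat (+1)  1952: Sun (+1) ✓
  1953: Tue (+2)  1954: Wed (+1)  1955: Thu (+1)  1956: Fri (+1)
Sunday years: 1878, 1884, 1889, 1895, 1901, 1907, 1918, 1924, 1929, 1935, 1946, 1952 — 12 in total.

12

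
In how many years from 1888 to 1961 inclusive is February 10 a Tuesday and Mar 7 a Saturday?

Check each year's weekday for February 10 and Mar 7:
  1888: Fri/Wed  1889: Sun/Thu  1890: Mon/Fri  1891: Tue/Sat ✓  1892: Wed/Mon  1893: Fri/Tue  1894: Sat/Wed  1895: Sun/Thu  1896: Mon/Sat  1897: Wed/Sun  1898: Thu/Mon  1899: Fri/Tue  1900: Sat/Wed  1901: Sun/Thu  …(46 more)…  1948: Tue/Sun  1949: Thu/Mon  1950: Fri/Tue  1951: Sat/Wed  1952: Sun/Fri  1953: Tue/Sat ✓  1954: Wed/Sun  1955: Thu/Mon  1956: Fri/Wed  1957: Sun/Thu  1958: Mon/Fri  1959: Tue/Sat ✓  1960: Wed/Mon  1961: Fri/Tue
Both conditions hold in: 1891, 1903, 1914, 1925, 1931, 1942, 1953, 1959 — 8.

8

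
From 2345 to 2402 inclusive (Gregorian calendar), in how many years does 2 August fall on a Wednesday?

Track 2 August's weekday year by year (advancing +1, or +2 across a Feb 29):
  2345: Thu  2346: Fri (+1)  2347: Sat (+1)  2348: Mon (+2)  2349: Tue (+1)
  2350: Wed (+1) ✓  2351: Thu (+1)  2352: Sat (+2)  2353: Sun (+1)  2354: Mon (+1)
  2355: Tue (+1)  2356: Thu (+2)  2357: Fri (+1)  2358: Sat (+1)  … (30 more years) …
  2389: Wed (+1) ✓  2390: Thu (+1)  2391: Fri (+1)  2392: Sun (+2)  2393: Mon (+1)
  2394: Tue (+1)  2395: Wed (+1) ✓  2396: Fri (+2)  2397: Sat (+1)  2398: Sun (+1)
  2399: Mon (+1)  2400: Wed (+2) ✓  2401: Thu (+1)  2402: Fri (+1)
Wednesday years: 2350, 2361, 2367, 2372, 2378, 2389, 2395, 2400 — 8 in total.

8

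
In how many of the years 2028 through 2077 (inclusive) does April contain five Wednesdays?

April has 30 days; it has five Wednesdays when Wednesday falls among the first (month-length − 28) days — i.e. when April 1 is one of Wednesday/Tuesday.
April 1 by year: 2028:Sat 2029:Sun 2030:Mon 2031:Tue✓ 2032:Thu 2033:Fri 2034:Sat 2035:Sun 2036:Tue✓ 2037:Wed✓ 2038:Thu 2039:Fri 2040:Sun 2041:Mon 2042:Tue✓ …(20 more)… 2063:Sun 2064:Tue✓ 2065:Wed✓ 2066:Thu 2067:Fri 2068:Sun 2069:Mon 2070:Tue✓ 2071:Wed✓ 2072:Fri 2073:Sat 2074:Sun 2075:Mon 2076:Wed✓ 2077:Thu
Years with five Wednesdays: 2031, 2036, 2037, 2042, 2043, 2048, 2053, 2054, 2059, 2064, 2065, 2070, 2071, 2076 → 14.

14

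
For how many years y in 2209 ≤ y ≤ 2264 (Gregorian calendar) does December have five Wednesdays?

24

December has 31 days; it has five Wednesdays when Wednesday falls among the first (month-length − 28) days — i.e. when December 1 is one of Wednesday/Tuesday/Monday.
December 1 by year: 2209:Fri 2210:Sat 2211:Sun 2212:Tue✓ 2213:Wed✓ 2214:Thu 2215:Fri 2216:Sun 2217:Mon✓ 2218:Tue✓ 2219:Wed✓ 2220:Fri 2221:Sat 2222:Sun 2223:Mon✓ …(26 more)… 2250:Sun 2251:Mon✓ 2252:Wed✓ 2253:Thu 2254:Fri 2255:Sat 2256:Mon✓ 2257:Tue✓ 2258:Wed✓ 2259:Thu 2260:Sat 2261:Sun 2262:Mon✓ 2263:Tue✓ 2264:Thu
Years with five Wednesdays: 2212, 2213, 2217, 2218, 2219, 2223, 2224, 2228, 2229, 2230, 2234, 2235, 2240, 2241, 2245, 2246, 2247, 2251, 2252, 2256, 2257, 2258, 2262, 2263 → 24.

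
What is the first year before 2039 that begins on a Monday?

Jan 1 advances by 2 weekdays after a leap year and by 1 after a common year.
2039: Jan 1 is Saturday.
2038: Friday
2037: Thursday
2036: Tuesday (leap)
2035: Monday
2035 begins on a Monday

2035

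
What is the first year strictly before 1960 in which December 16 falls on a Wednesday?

1959

From one year to the next, a fixed date's weekday advances by 1, or by 2 when a Feb 29 lies between the two dates.
1960: December 16 is Friday.
1959: Wednesday (−2)
December 16 falls on a Wednesday in 1959.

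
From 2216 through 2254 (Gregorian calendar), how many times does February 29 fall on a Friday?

1

Leap years in 2216–2254: 10 of them.
Feb 29 weekday advances by 5 (mod 7) from one leap year to the next four years later (or differs when a century non-leap intervenes).
Leap-day weekdays: 2216:Thu 2220:Tue 2224:Sun 2228:Fri✓ 2232:Wed 2236:Mon 2240:Sat 2244:Thu 2248:Tue 2252:Sun
Friday: 2228 → 1.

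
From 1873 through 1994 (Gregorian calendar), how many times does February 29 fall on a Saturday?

5

Leap years in 1873–1994: 29 of them.
Feb 29 weekday advances by 5 (mod 7) from one leap year to the next four years later (or differs when a century non-leap intervenes).
Leap-day weekdays: 1876:Tue 1880:Sun 1884:Fri 1888:Wed 1892:Mon 1896:Sat✓ 1904:Mon 1908:Sat✓ 1912:Thu 1916:Tue 1920:Sun 1924:Fri 1928:Wed …(3 more)… 1944:Tue 1948:Sun 1952:Fri 1956:Wed 1960:Mon 1964:Sat✓ 1968:Thu 1972:Tue 1976:Sun 1980:Fri 1984:Wed 1988:Mon 1992:Sat✓
Saturday: 1896, 1908, 1936, 1964, 1992 → 5.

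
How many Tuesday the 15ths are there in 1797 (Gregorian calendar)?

1

Check the 15th of each month of 1797: Jan 15: Sun, Feb 15: Wed, Mar 15: Wed, Apr 15: Sat, May 15: Mon, Jun 15: Thu, Jul 15: Sat, Aug 15: Tue, Sep 15: Fri, Oct 15: Sun, Nov 15: Wed, Dec 15: Fri.
Tuesday occurs in August — 1 month.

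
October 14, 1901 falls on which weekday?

Monday

January 1, 1901 is a Tuesday.
October 14 is day 287 of the year, i.e. 286 days after Jan 1.
286 mod 7 = 6, so advance 6 weekdays from Tuesday: Monday.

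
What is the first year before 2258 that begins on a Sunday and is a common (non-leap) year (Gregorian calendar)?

Jan 1 advances by 2 weekdays after a leap year and by 1 after a common year.
2258: Jan 1 is Friday.
2257: Thursday
2256: Tuesday (leap)
2255: Monday
2254: Sunday
2254 begins on a Sunday and is a common year.

2254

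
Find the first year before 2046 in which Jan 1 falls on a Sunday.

2045

Jan 1 advances by 2 weekdays after a leap year and by 1 after a common year.
2046: Jan 1 is Monday.
2045: Sunday
2045 begins on a Sunday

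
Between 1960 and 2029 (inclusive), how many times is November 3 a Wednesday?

Track November 3's weekday year by year (advancing +1, or +2 across a Feb 29):
  1960: Thu  1961: Fri (+1)  1962: Sat (+1)  1963: Sun (+1)  1964: Tue (+2)
  1965: Wed (+1) ✓  1966: Thu (+1)  1967: Fri (+1)  1968: Sun (+2)  1969: Mon (+1)
  1970: Tue (+1)  1971: Wed (+1) ✓  1972: Fri (+2)  1973: Sat (+1)  … (42 more years) …
  2016: Thu (+2)  2017: Fri (+1)  2018: Sat (+1)  2019: Sun (+1)  2020: Tue (+2)
  2021: Wed (+1) ✓  2022: Thu (+1)  2023: Fri (+1)  2024: Sun (+2)  2025: Mon (+1)
  2026: Tue (+1)  2027: Wed (+1) ✓  2028: Fri (+2)  2029: Sat (+1)
Wednesday years: 1965, 1971, 1976, 1982, 1993, 1999, 2004, 2010, 2021, 2027 — 10 in total.

10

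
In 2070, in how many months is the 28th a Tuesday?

Check the 28th of each month of 2070: Jan 28: Tue, Feb 28: Fri, Mar 28: Fri, Apr 28: Mon, May 28: Wed, Jun 28: Sat, Jul 28: Mon, Aug 28: Thu, Sep 28: Sun, Oct 28: Tue, Nov 28: Fri, Dec 28: Sun.
Tuesday occurs in January, October — 2 months.

2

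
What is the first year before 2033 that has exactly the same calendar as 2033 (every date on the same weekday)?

2022

Two years share a calendar iff Jan 1 falls on the same weekday and both are leap or both are common. 2033: Jan 1 is Saturday, common year.
2032: Jan 1 Thursday, leap
2031: Jan 1 Wednesday, common
2030: Jan 1 Tuesday, common
2029: Jan 1 Monday, common
2028: Jan 1 Saturday, leap
2027: Jan 1 Friday, common
2026: Jan 1 Thursday, common
2025: Jan 1 Wednesday, common
2024: Jan 1 Monday, leap
2023: Jan 1 Sunday, common
2022: Jan 1 Saturday, common
2022 matches on both conditions.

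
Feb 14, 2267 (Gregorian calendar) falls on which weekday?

Thursday

January 1, 2267 is a Tuesday.
February 14 is day 45 of the year, i.e. 44 days after Jan 1.
44 mod 7 = 2, so advance 2 weekdays from Tuesday: Thursday.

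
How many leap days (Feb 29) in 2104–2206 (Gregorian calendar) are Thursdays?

3

Leap years in 2104–2206: 25 of them.
Feb 29 weekday advances by 5 (mod 7) from one leap year to the next four years later (or differs when a century non-leap intervenes).
Leap-day weekdays: 2104:Fri 2108:Wed 2112:Mon 2116:Sat 2120:Thu✓ 2124:Tue 2128:Sun 2132:Fri 2136:Wed 2140:Mon 2144:Sat 2148:Thu✓ 2152:Tue 2156:Sun 2160:Fri 2164:Wed 2168:Mon 2172:Sat 2176:Thu✓ 2180:Tue 2184:Sun 2188:Fri 2192:Wed 2196:Mon 2204:Wed
Thursday: 2120, 2148, 2176 → 3.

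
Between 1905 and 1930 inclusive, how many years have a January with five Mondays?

January has 31 days; it has five Mondays when Monday falls among the first (month-length − 28) days — i.e. when January 1 is one of Monday/Sunday/Saturday.
January 1 by year: 1905:Sun✓ 1906:Mon✓ 1907:Tue 1908:Wed 1909:Fri 1910:Sat✓ 1911:Sun✓ 1912:Mon✓ 1913:Wed 1914:Thu 1915:Fri 1916:Sat✓ 1917:Mon✓ 1918:Tue 1919:Wed 1920:Thu 1921:Sat✓ 1922:Sun✓ 1923:Mon✓ 1924:Tue 1925:Thu 1926:Fri 1927:Sat✓ 1928:Sun✓ 1929:Tue 1930:Wed
Years with five Mondays: 1905, 1906, 1910, 1911, 1912, 1916, 1917, 1921, 1922, 1923, 1927, 1928 → 12.

12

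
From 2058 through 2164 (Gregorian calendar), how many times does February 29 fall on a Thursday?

3

Leap years in 2058–2164: 26 of them.
Feb 29 weekday advances by 5 (mod 7) from one leap year to the next four years later (or differs when a century non-leap intervenes).
Leap-day weekdays: 2060:Sun 2064:Fri 2068:Wed 2072:Mon 2076:Sat 2080:Thu✓ 2084:Tue 2088:Sun 2092:Fri 2096:Wed 2104:Fri 2108:Wed 2112:Mon 2116:Sat 2120:Thu✓ 2124:Tue 2128:Sun 2132:Fri 2136:Wed 2140:Mon 2144:Sat 2148:Thu✓ 2152:Tue 2156:Sun 2160:Fri 2164:Wed
Thursday: 2080, 2120, 2148 → 3.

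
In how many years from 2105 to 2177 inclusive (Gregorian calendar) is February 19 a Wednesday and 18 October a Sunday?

Check each year's weekday for February 19 and 18 October:
  2105: Thu/Sun  2106: Fri/Mon  2107: Sat/Tue  2108: Sun/Thu  2109: Tue/Fri  2110: Wed/Sat  2111: Thu/Sun  2112: Fri/Tue  2113: Sun/Wed  2114: Mon/Thu  2115: Tue/Fri  2116: Wed/Sun ✓  2117: Fri/Mon  2118: Sat/Tue  …(45 more)…  2164: Sun/Thu  2165: Tue/Fri  2166: Wed/Sat  2167: Thu/Sun  2168: Fri/Tue  2169: Sun/Wed  2170: Mon/Thu  2171: Tue/Fri  2172: Wed/Sun ✓  2173: Fri/Mon  2174: Sat/Tue  2175: Sun/Wed  2176: Mon/Fri  2177: Wed/Sat
Both conditions hold in: 2116, 2144, 2172 — 3.

3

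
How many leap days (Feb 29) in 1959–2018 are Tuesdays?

Leap years in 1959–2018: 15 of them.
Feb 29 weekday advances by 5 (mod 7) from one leap year to the next four years later (or differs when a century non-leap intervenes).
Leap-day weekdays: 1960:Mon 1964:Sat 1968:Thu 1972:Tue✓ 1976:Sun 1980:Fri 1984:Wed 1988:Mon 1992:Sat 1996:Thu 2000:Tue✓ 2004:Sun 2008:Fri 2012:Wed 2016:Mon
Tuesday: 1972, 2000 → 2.

2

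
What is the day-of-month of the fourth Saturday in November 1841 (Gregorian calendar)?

27

November 1, 1841 is a Monday, so the first Saturday is the 6th.
The fourth Saturday is 6 + 21 = 27.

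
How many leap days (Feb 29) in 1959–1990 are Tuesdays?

Leap years in 1959–1990: 8 of them.
Feb 29 weekday advances by 5 (mod 7) from one leap year to the next four years later (or differs when a century non-leap intervenes).
Leap-day weekdays: 1960:Mon 1964:Sat 1968:Thu 1972:Tue✓ 1976:Sun 1980:Fri 1984:Wed 1988:Mon
Tuesday: 1972 → 1.

1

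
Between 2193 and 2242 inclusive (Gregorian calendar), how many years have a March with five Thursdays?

21

March has 31 days; it has five Thursdays when Thursday falls among the first (month-length − 28) days — i.e. when March 1 is one of Thursday/Wednesday/Tuesday.
March 1 by year: 2193:Fri 2194:Sat 2195:Sun 2196:Tue✓ 2197:Wed✓ 2198:Thu✓ 2199:Fri 2200:Sat 2201:Sun 2202:Mon 2203:Tue✓ 2204:Thu✓ 2205:Fri 2206:Sat 2207:Sun …(20 more)… 2228:Sat 2229:Sun 2230:Mon 2231:Tue✓ 2232:Thu✓ 2233:Fri 2234:Sat 2235:Sun 2236:Tue✓ 2237:Wed✓ 2238:Thu✓ 2239:Fri 2240:Sun 2241:Mon 2242:Tue✓
Years with five Thursdays: 2196, 2197, 2198, 2203, 2204, 2208, 2209, 2210, 2214, 2215, 2220, 2221, 2225, 2226, 2227, 2231, 2232, 2236, 2237, 2238, 2242 → 21.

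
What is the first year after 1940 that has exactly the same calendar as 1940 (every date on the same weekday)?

1968

Two years share a calendar iff Jan 1 falls on the same weekday and both are leap or both are common. 1940: Jan 1 is Monday, leap year.
1941: Jan 1 Wednesday, common
1942: Jan 1 Thursday, common
1943: Jan 1 Friday, common
1944: Jan 1 Saturday, leap
1945: Jan 1 Monday, common
1946: Jan 1 Tuesday, common
1947: Jan 1 Wednesday, common
1948: Jan 1 Thursday, leap
1949: Jan 1 Saturday, common
1950: Jan 1 Sunday, common
1951: Jan 1 Monday, common
1952: Jan 1 Tuesday, leap
1953: Jan 1 Thursday, common
1954: Jan 1 Friday, common
1955: Jan 1 Saturday, common
1956: Jan 1 Sunday, leap
1957: Jan 1 Tuesday, common
1958: Jan 1 Wednesday, common
1959: Jan 1 Thursday, common
1960: Jan 1 Friday, leap
1961: Jan 1 Sunday, common
1962: Jan 1 Monday, common
1963: Jan 1 Tuesday, common
1964: Jan 1 Wednesday, leap
1965: Jan 1 Friday, common
1966: Jan 1 Saturday, common
1967: Jan 1 Sunday, common
1968: Jan 1 Monday, leap
1968 matches on both conditions.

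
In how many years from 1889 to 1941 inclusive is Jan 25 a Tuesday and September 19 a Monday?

Check each year's weekday for Jan 25 and September 19:
  1889: Fri/Thu  1890: Sat/Fri  1891: Sun/Sat  1892: Mon/Mon  1893: Wed/Tue  1894: Thu/Wed  1895: Fri/Thu  1896: Sat/Sat  1897: Mon/Sun  1898: Tue/Mon ✓  1899: Wed/Tue  1900: Thu/Wed  1901: Fri/Thu  1902: Sat/Fri  …(25 more)…  1928: Wed/Wed  1929: Fri/Thu  1930: Sat/Fri  1931: Sun/Sat  1932: Mon/Mon  1933: Wed/Tue  1934: Thu/Wed  1935: Fri/Thu  1936: Sat/Sat  1937: Mon/Sun  1938: Tue/Mon ✓  1939: Wed/Tue  1940: Thu/Thu  1941: Sat/Fri
Both conditions hold in: 1898, 1910, 1921, 1927, 1938 — 5.

5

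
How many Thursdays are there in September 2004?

5

September 2004 has 30 days and begins on Wednesday.
The first Thursday is September 2.
Thursdays fall on 2, 9, 16, 23, 30 — that's 5.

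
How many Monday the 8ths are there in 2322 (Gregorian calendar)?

1

Check the 8th of each month of 2322: Jan 8: Sun, Feb 8: Wed, Mar 8: Wed, Apr 8: Sat, May 8: Mon, Jun 8: Thu, Jul 8: Sat, Aug 8: Tue, Sep 8: Fri, Oct 8: Sun, Nov 8: Wed, Dec 8: Fri.
Monday occurs in May — 1 month.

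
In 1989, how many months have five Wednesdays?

4

A month of length L has five Wednesdays iff its first Wednesday is on day ≤ L−28 (so day 1–3 in a 31-day month, 1–2 in a 30-day month, day 1 in a leap February).
Checking each month of 1989: Jan starts Sun (31d); Feb starts Wed (28d); Mar starts Wed (31d) ✓; Apr starts Sat (30d); May starts Mon (31d) ✓; Jun starts Thu (30d); Jul starts Sat (31d); Aug starts Tue (31d) ✓; Sep starts Fri (30d); Oct starts Sun (31d); Nov starts Wed (30d) ✓; Dec starts Fri (31d).
Five-Wednesday months: March, May, August, November → 4.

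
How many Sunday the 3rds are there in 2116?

Check the 3rd of each month of 2116: Jan 3: Fri, Feb 3: Mon, Mar 3: Tue, Apr 3: Fri, May 3: Sun, Jun 3: Wed, Jul 3: Fri, Aug 3: Mon, Sep 3: Thu, Oct 3: Sat, Nov 3: Tue, Dec 3: Thu.
Sunday occurs in May — 1 month.

1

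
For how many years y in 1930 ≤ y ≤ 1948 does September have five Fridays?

September has 30 days; it has five Fridays when Friday falls among the first (month-length − 28) days — i.e. when September 1 is one of Friday/Thursday.
September 1 by year: 1930:Mon 1931:Tue 1932:Thu✓ 1933:Fri✓ 1934:Sat 1935:Sun 1936:Tue 1937:Wed 1938:Thu✓ 1939:Fri✓ 1940:Sun 1941:Mon 1942:Tue 1943:Wed 1944:Fri✓ 1945:Sat 1946:Sun 1947:Mon 1948:Wed
Years with five Fridays: 1932, 1933, 1938, 1939, 1944 → 5.

5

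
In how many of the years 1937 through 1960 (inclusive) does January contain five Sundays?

January has 31 days; it has five Sundays when Sunday falls among the first (month-length − 28) days — i.e. when January 1 is one of Sunday/Saturday/Friday.
January 1 by year: 1937:Fri✓ 1938:Sat✓ 1939:Sun✓ 1940:Mon 1941:Wed 1942:Thu 1943:Fri✓ 1944:Sat✓ 1945:Mon 1946:Tue 1947:Wed 1948:Thu 1949:Sat✓ 1950:Sun✓ 1951:Mon 1952:Tue 1953:Thu 1954:Fri✓ 1955:Sat✓ 1956:Sun✓ 1957:Tue 1958:Wed 1959:Thu 1960:Fri✓
Years with five Sundays: 1937, 1938, 1939, 1943, 1944, 1949, 1950, 1954, 1955, 1956, 1960 → 11.

11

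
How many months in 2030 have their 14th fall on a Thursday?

3

Check the 14th of each month of 2030: Jan 14: Mon, Feb 14: Thu, Mar 14: Thu, Apr 14: Sun, May 14: Tue, Jun 14: Fri, Jul 14: Sun, Aug 14: Wed, Sep 14: Sat, Oct 14: Mon, Nov 14: Thu, Dec 14: Sat.
Thursday occurs in February, March, November — 3 months.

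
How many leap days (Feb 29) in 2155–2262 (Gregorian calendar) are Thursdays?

Leap years in 2155–2262: 26 of them.
Feb 29 weekday advances by 5 (mod 7) from one leap year to the next four years later (or differs when a century non-leap intervenes).
Leap-day weekdays: 2156:Sun 2160:Fri 2164:Wed 2168:Mon 2172:Sat 2176:Thu✓ 2180:Tue 2184:Sun 2188:Fri 2192:Wed 2196:Mon 2204:Wed 2208:Mon 2212:Sat 2216:Thu✓ 2220:Tue 2224:Sun 2228:Fri 2232:Wed 2236:Mon 2240:Sat 2244:Thu✓ 2248:Tue 2252:Sun 2256:Fri 2260:Wed
Thursday: 2176, 2216, 2244 → 3.

3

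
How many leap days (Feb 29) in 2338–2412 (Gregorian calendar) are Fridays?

Leap years in 2338–2412: 19 of them.
Feb 29 weekday advances by 5 (mod 7) from one leap year to the next four years later (or differs when a century non-leap intervenes).
Leap-day weekdays: 2340:Thu 2344:Tue 2348:Sun 2352:Fri✓ 2356:Wed 2360:Mon 2364:Sat 2368:Thu 2372:Tue 2376:Sun 2380:Fri✓ 2384:Wed 2388:Mon 2392:Sat 2396:Thu 2400:Tue 2404:Sun 2408:Fri✓ 2412:Wed
Friday: 2352, 2380, 2408 → 3.

3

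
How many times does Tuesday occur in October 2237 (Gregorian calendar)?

5

October 2237 has 31 days and begins on Sunday.
The first Tuesday is October 3.
Tuesdays fall on 3, 10, 17, 24, 31 — that's 5.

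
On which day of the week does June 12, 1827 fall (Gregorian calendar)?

Tuesday

January 1, 1827 is a Monday.
June 12 is day 163 of the year, i.e. 162 days after Jan 1.
162 mod 7 = 1, so advance 1 weekday from Monday: Tuesday.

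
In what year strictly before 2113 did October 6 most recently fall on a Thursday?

2112

From one year to the next, a fixed date's weekday advances by 1, or by 2 when a Feb 29 lies between the two dates.
2113: October 6 is Friday.
2112: Thursday (−1)
October 6 falls on a Thursday in 2112.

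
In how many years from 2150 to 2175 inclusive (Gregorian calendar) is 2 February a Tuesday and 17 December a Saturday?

Check each year's weekday for 2 February and 17 December:
  2150: Mon/Thu  2151: Tue/Fri  2152: Wed/Sun  2153: Fri/Mon  2154: Sat/Tue  2155: Sun/Wed  2156: Mon/Fri  2157: Wed/Sat  2158: Thu/Sun  2159: Fri/Mon  2160: Sat/Wed  2161: Mon/Thu  2162: Tue/Fri  2163: Wed/Sat  2164: Thu/Mon  2165: Sat/Tue  2166: Sun/Wed  2167: Mon/Thu  2168: Tue/Sat ✓  2169: Thu/Sun  2170: Fri/Mon  2171: Sat/Tue  2172: Sun/Thu  2173: Tue/Fri  2174: Wed/Sat  2175: Thu/Sun
Both conditions hold in: 2168 — 1.

1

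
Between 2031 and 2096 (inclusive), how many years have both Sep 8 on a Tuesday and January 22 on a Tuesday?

0

Check each year's weekday for Sep 8 and January 22:
  2031: Mon/Wed  2032: Wed/Thu  2033: Thu/Sat  2034: Fri/Sun  2035: Sat/Mon  2036: Mon/Tue  2037: Tue/Thu  2038: Wed/Fri  2039: Thu/Sat  2040: Sat/Sun  2041: Sun/Tue  2042: Mon/Wed  2043: Tue/Thu  2044: Thu/Fri  …(38 more)…  2083: Wed/Fri  2084: Fri/Sat  2085: Sat/Mon  2086: Sun/Tue  2087: Mon/Wed  2088: Wed/Thu  2089: Thu/Sat  2090: Fri/Sun  2091: Sat/Mon  2092: Mon/Tue  2093: Tue/Thu  2094: Wed/Fri  2095: Thu/Sat  2096: Sat/Sun
Both conditions hold in: no year — 0.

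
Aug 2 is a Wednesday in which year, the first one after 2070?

2073

From one year to the next, a fixed date's weekday advances by 1, or by 2 when a Feb 29 lies between the two dates.
2070: August 2 is Saturday.
2071: Sunday (+1)
2072: Tuesday (+2)
2073: Wednesday (+1)
Aug 2 falls on a Wednesday in 2073.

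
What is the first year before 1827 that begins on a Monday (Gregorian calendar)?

Jan 1 advances by 2 weekdays after a leap year and by 1 after a common year.
1827: Jan 1 is Monday.
1826: Sunday
1825: Saturday
1824: Thursday (leap)
1823: Wednesday
1822: Tuesday
1821: Monday
1821 begins on a Monday

1821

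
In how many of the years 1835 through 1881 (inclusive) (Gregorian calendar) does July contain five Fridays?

July has 31 days; it has five Fridays when Friday falls among the first (month-length − 28) days — i.e. when July 1 is one of Friday/Thursday/Wednesday.
July 1 by year: 1835:Wed✓ 1836:Fri✓ 1837:Sat 1838:Sun 1839:Mon 1840:Wed✓ 1841:Thu✓ 1842:Fri✓ 1843:Sat 1844:Mon 1845:Tue 1846:Wed✓ 1847:Thu✓ 1848:Sat 1849:Sun …(17 more)… 1867:Mon 1868:Wed✓ 1869:Thu✓ 1870:Fri✓ 1871:Sat 1872:Mon 1873:Tue 1874:Wed✓ 1875:Thu✓ 1876:Sat 1877:Sun 1878:Mon 1879:Tue 1880:Thu✓ 1881:Fri✓
Years with five Fridays: 1835, 1836, 1840, 1841, 1842, 1846, 1847, 1852, 1853, 1857, 1858, 1859, 1863, 1864, 1868, 1869, 1870, 1874, 1875, 1880, 1881 → 21.

21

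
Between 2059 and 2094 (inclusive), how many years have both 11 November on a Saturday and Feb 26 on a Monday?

Check each year's weekday for 11 November and Feb 26:
  2059: Tue/Wed  2060: Thu/Thu  2061: Fri/Sat  2062: Sat/Sun  2063: Sun/Mon  2064: Tue/Tue  2065: Wed/Thu  2066: Thu/Fri  2067: Fri/Sat  2068: Sun/Sun  2069: Mon/Tue  2070: Tue/Wed  2071: Wed/Thu  2072: Fri/Fri  …(8 more)…  2081: Tue/Wed  2082: Wed/Thu  2083: Thu/Fri  2084: Sat/Sat  2085: Sun/Mon  2086: Mon/Tue  2087: Tue/Wed  2088: Thu/Thu  2089: Fri/Sat  2090: Sat/Sun  2091: Sun/Mon  2092: Tue/Tue  2093: Wed/Thu  2094: Thu/Fri
Both conditions hold in: no year — 0.

0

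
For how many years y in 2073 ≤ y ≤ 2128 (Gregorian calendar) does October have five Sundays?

24

October has 31 days; it has five Sundays when Sunday falls among the first (month-length − 28) days — i.e. when October 1 is one of Sunday/Saturday/Friday.
October 1 by year: 2073:Sun✓ 2074:Mon 2075:Tue 2076:Thu 2077:Fri✓ 2078:Sat✓ 2079:Sun✓ 2080:Tue 2081:Wed 2082:Thu 2083:Fri✓ 2084:Sun✓ 2085:Mon 2086:Tue 2087:Wed …(26 more)… 2114:Mon 2115:Tue 2116:Thu 2117:Fri✓ 2118:Sat✓ 2119:Sun✓ 2120:Tue 2121:Wed 2122:Thu 2123:Fri✓ 2124:Sun✓ 2125:Mon 2126:Tue 2127:Wed 2128:Fri✓
Years with five Sundays: 2073, 2077, 2078, 2079, 2083, 2084, 2088, 2089, 2090, 2094, 2095, 2100, 2101, 2102, 2106, 2107, 2112, 2113, 2117, 2118, 2119, 2123, 2124, 2128 → 24.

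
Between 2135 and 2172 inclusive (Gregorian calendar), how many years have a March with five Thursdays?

17

March has 31 days; it has five Thursdays when Thursday falls among the first (month-length − 28) days — i.e. when March 1 is one of Thursday/Wednesday/Tuesday.
March 1 by year: 2135:Tue✓ 2136:Thu✓ 2137:Fri 2138:Sat 2139:Sun 2140:Tue✓ 2141:Wed✓ 2142:Thu✓ 2143:Fri 2144:Sun 2145:Mon 2146:Tue✓ 2147:Wed✓ 2148:Fri 2149:Sat …(8 more)… 2158:Wed✓ 2159:Thu✓ 2160:Sat 2161:Sun 2162:Mon 2163:Tue✓ 2164:Thu✓ 2165:Fri 2166:Sat 2167:Sun 2168:Tue✓ 2169:Wed✓ 2170:Thu✓ 2171:Fri 2172:Sun
Years with five Thursdays: 2135, 2136, 2140, 2141, 2142, 2146, 2147, 2152, 2153, 2157, 2158, 2159, 2163, 2164, 2168, 2169, 2170 → 17.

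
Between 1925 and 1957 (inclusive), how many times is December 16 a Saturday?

Track December 16's weekday year by year (advancing +1, or +2 across a Feb 29):
  1925: Wed  1926: Thu (+1)  1927: Fri (+1)  1928: Sun (+2)  1929: Mon (+1)
  1930: Tue (+1)  1931: Wed (+1)  1932: Fri (+2)  1933: Sat (+1) ✓  1934: Sun (+1)
  1935: Mon (+1)  1936: Wed (+2)  1937: Thu (+1)  1938: Fri (+1)  … (5 more years) …
  1944: Sat (+2) ✓  1945: Sun (+1)  1946: Mon (+1)  1947: Tue (+1)  1948: Thu (+2)
  1949: Fri (+1)  1950: Sat (+1) ✓  1951: Sun (+1)  1952: Tue (+2)  1953: Wed (+1)
  1954: Thu (+1)  1955: Fri (+1)  1956: Sun (+2)  1957: Mon (+1)
Saturday years: 1933, 1939, 1944, 1950 — 4 in total.

4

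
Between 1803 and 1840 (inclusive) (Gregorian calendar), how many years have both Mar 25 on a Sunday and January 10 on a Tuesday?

Check each year's weekday for Mar 25 and January 10:
  1803: Fri/Mon  1804: Sun/Tue ✓  1805: Mon/Thu  1806: Tue/Fri  1807: Wed/Sat  1808: Fri/Sun  1809: Sat/Tue  1810: Sun/Wed  1811: Mon/Thu  1812: Wed/Fri  1813: Thu/Sun  1814: Fri/Mon  1815: Sat/Tue  1816: Mon/Wed  …(10 more)…  1827: Sun/Wed  1828: Tue/Thu  1829: Wed/Sat  1830: Thu/Sun  1831: Fri/Mon  1832: Sun/Tue ✓  1833: Mon/Thu  1834: Tue/Fri  1835: Wed/Sat  1836: Fri/Sun  1837: Sat/Tue  1838: Sun/Wed  1839: Mon/Thu  1840: Wed/Fri
Both conditions hold in: 1804, 1832 — 2.

2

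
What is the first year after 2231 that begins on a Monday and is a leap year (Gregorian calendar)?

2244

Jan 1 advances by 2 weekdays after a leap year and by 1 after a common year.
2231: Jan 1 is Saturday.
2232: Sunday (leap)
2233: Tuesday
2234: Wednesday
2235: Thursday
2236: Friday (leap)
2237: Sunday
2238: Monday
2239: Tuesday
2240: Wednesday (leap)
2241: Friday
2242: Saturday
2243: Sunday
2244: Monday (leap)
2244 begins on a Monday and is a leap year.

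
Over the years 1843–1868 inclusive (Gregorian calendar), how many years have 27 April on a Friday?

Track 27 April's weekday year by year (advancing +1, or +2 across a Feb 29):
  1843: Thu  1844: Sat (+2)  1845: Sun (+1)  1846: Mon (+1)  1847: Tue (+1)
  1848: Thu (+2)  1849: Fri (+1) ✓  1850: Sat (+1)  1851: Sun (+1)  1852: Tue (+2)
  1853: Wed (+1)  1854: Thu (+1)  1855: Fri (+1) ✓  1856: Sun (+2)  1857: Mon (+1)
  1858: Tue (+1)  1859: Wed (+1)  1860: Fri (+2) ✓  1861: Sat (+1)  1862: Sun (+1)
  1863: Mon (+1)  1864: Wed (+2)  1865: Thu (+1)  1866: Fri (+1) ✓  1867: Sat (+1)
  1868: Mon (+2)
Friday years: 1849, 1855, 1860, 1866 — 4 in total.

4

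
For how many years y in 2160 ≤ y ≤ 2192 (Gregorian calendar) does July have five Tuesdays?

14

July has 31 days; it has five Tuesdays when Tuesday falls among the first (month-length − 28) days — i.e. when July 1 is one of Tuesday/Monday/Sunday.
July 1 by year: 2160:Tue✓ 2161:Wed 2162:Thu 2163:Fri 2164:Sun✓ 2165:Mon✓ 2166:Tue✓ 2167:Wed 2168:Fri 2169:Sat 2170:Sun✓ 2171:Mon✓ 2172:Wed 2173:Thu 2174:Fri …(3 more)… 2178:Wed 2179:Thu 2180:Sat 2181:Sun✓ 2182:Mon✓ 2183:Tue✓ 2184:Thu 2185:Fri 2186:Sat 2187:Sun✓ 2188:Tue✓ 2189:Wed 2190:Thu 2191:Fri 2192:Sun✓
Years with five Tuesdays: 2160, 2164, 2165, 2166, 2170, 2171, 2176, 2177, 2181, 2182, 2183, 2187, 2188, 2192 → 14.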